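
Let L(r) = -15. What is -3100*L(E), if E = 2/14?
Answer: 46500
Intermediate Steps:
E = ⅐ (E = 2*(1/14) = ⅐ ≈ 0.14286)
-3100*L(E) = -3100*(-15) = 46500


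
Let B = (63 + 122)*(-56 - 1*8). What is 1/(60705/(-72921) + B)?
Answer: -24307/287815115 ≈ -8.4453e-5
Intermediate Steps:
B = -11840 (B = 185*(-56 - 8) = 185*(-64) = -11840)
1/(60705/(-72921) + B) = 1/(60705/(-72921) - 11840) = 1/(60705*(-1/72921) - 11840) = 1/(-20235/24307 - 11840) = 1/(-287815115/24307) = -24307/287815115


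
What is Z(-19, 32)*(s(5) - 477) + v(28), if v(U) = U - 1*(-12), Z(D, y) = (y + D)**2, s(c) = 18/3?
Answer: -79559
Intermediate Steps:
s(c) = 6 (s(c) = 18*(1/3) = 6)
Z(D, y) = (D + y)**2
v(U) = 12 + U (v(U) = U + 12 = 12 + U)
Z(-19, 32)*(s(5) - 477) + v(28) = (-19 + 32)**2*(6 - 477) + (12 + 28) = 13**2*(-471) + 40 = 169*(-471) + 40 = -79599 + 40 = -79559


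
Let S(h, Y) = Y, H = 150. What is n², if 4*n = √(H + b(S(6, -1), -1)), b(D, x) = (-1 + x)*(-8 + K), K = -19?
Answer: 51/4 ≈ 12.750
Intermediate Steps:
b(D, x) = 27 - 27*x (b(D, x) = (-1 + x)*(-8 - 19) = (-1 + x)*(-27) = 27 - 27*x)
n = √51/2 (n = √(150 + (27 - 27*(-1)))/4 = √(150 + (27 + 27))/4 = √(150 + 54)/4 = √204/4 = (2*√51)/4 = √51/2 ≈ 3.5707)
n² = (√51/2)² = 51/4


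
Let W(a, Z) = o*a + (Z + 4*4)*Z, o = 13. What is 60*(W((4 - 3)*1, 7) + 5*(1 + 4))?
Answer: 11940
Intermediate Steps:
W(a, Z) = 13*a + Z*(16 + Z) (W(a, Z) = 13*a + (Z + 4*4)*Z = 13*a + (Z + 16)*Z = 13*a + (16 + Z)*Z = 13*a + Z*(16 + Z))
60*(W((4 - 3)*1, 7) + 5*(1 + 4)) = 60*((7² + 13*((4 - 3)*1) + 16*7) + 5*(1 + 4)) = 60*((49 + 13*(1*1) + 112) + 5*5) = 60*((49 + 13*1 + 112) + 25) = 60*((49 + 13 + 112) + 25) = 60*(174 + 25) = 60*199 = 11940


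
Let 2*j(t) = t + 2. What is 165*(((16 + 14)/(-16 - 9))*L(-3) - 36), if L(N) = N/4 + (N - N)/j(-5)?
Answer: -11583/2 ≈ -5791.5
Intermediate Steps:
j(t) = 1 + t/2 (j(t) = (t + 2)/2 = (2 + t)/2 = 1 + t/2)
L(N) = N/4 (L(N) = N/4 + (N - N)/(1 + (½)*(-5)) = N*(¼) + 0/(1 - 5/2) = N/4 + 0/(-3/2) = N/4 + 0*(-⅔) = N/4 + 0 = N/4)
165*(((16 + 14)/(-16 - 9))*L(-3) - 36) = 165*(((16 + 14)/(-16 - 9))*((¼)*(-3)) - 36) = 165*((30/(-25))*(-¾) - 36) = 165*((30*(-1/25))*(-¾) - 36) = 165*(-6/5*(-¾) - 36) = 165*(9/10 - 36) = 165*(-351/10) = -11583/2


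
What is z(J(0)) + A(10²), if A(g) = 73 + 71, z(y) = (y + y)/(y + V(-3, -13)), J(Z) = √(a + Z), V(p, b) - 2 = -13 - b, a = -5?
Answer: 1306/9 + 4*I*√5/9 ≈ 145.11 + 0.99381*I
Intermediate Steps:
V(p, b) = -11 - b (V(p, b) = 2 + (-13 - b) = -11 - b)
J(Z) = √(-5 + Z)
z(y) = 2*y/(2 + y) (z(y) = (y + y)/(y + (-11 - 1*(-13))) = (2*y)/(y + (-11 + 13)) = (2*y)/(y + 2) = (2*y)/(2 + y) = 2*y/(2 + y))
A(g) = 144
z(J(0)) + A(10²) = 2*√(-5 + 0)/(2 + √(-5 + 0)) + 144 = 2*√(-5)/(2 + √(-5)) + 144 = 2*(I*√5)/(2 + I*√5) + 144 = 2*I*√5/(2 + I*√5) + 144 = 144 + 2*I*√5/(2 + I*√5)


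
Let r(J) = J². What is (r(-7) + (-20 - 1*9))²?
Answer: 400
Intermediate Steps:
(r(-7) + (-20 - 1*9))² = ((-7)² + (-20 - 1*9))² = (49 + (-20 - 9))² = (49 - 29)² = 20² = 400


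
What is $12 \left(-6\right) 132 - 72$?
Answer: $-9576$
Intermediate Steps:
$12 \left(-6\right) 132 - 72 = \left(-72\right) 132 - 72 = -9504 - 72 = -9576$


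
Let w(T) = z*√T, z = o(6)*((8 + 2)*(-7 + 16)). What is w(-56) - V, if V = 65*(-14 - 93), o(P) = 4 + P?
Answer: 6955 + 1800*I*√14 ≈ 6955.0 + 6735.0*I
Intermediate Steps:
z = 900 (z = (4 + 6)*((8 + 2)*(-7 + 16)) = 10*(10*9) = 10*90 = 900)
V = -6955 (V = 65*(-107) = -6955)
w(T) = 900*√T
w(-56) - V = 900*√(-56) - 1*(-6955) = 900*(2*I*√14) + 6955 = 1800*I*√14 + 6955 = 6955 + 1800*I*√14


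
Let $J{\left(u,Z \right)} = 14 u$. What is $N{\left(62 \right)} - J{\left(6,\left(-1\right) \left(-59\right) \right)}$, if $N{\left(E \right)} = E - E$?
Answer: $-84$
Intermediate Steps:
$N{\left(E \right)} = 0$
$N{\left(62 \right)} - J{\left(6,\left(-1\right) \left(-59\right) \right)} = 0 - 14 \cdot 6 = 0 - 84 = -84$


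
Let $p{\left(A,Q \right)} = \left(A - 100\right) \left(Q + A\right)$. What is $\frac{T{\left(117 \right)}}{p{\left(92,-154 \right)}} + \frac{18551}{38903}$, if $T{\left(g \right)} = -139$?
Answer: $\frac{3793779}{19295888} \approx 0.19661$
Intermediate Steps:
$p{\left(A,Q \right)} = \left(-100 + A\right) \left(A + Q\right)$
$\frac{T{\left(117 \right)}}{p{\left(92,-154 \right)}} + \frac{18551}{38903} = - \frac{139}{92^{2} - 9200 - -15400 + 92 \left(-154\right)} + \frac{18551}{38903} = - \frac{139}{8464 - 9200 + 15400 - 14168} + 18551 \cdot \frac{1}{38903} = - \frac{139}{496} + \frac{18551}{38903} = \frac{3793779}{19295888}$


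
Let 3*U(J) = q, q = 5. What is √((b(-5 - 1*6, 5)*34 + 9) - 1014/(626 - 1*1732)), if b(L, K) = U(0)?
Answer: √183256458/1659 ≈ 8.1599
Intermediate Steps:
U(J) = 5/3 (U(J) = (⅓)*5 = 5/3)
b(L, K) = 5/3
√((b(-5 - 1*6, 5)*34 + 9) - 1014/(626 - 1*1732)) = √(((5/3)*34 + 9) - 1014/(626 - 1*1732)) = √((170/3 + 9) - 1014/(626 - 1732)) = √(197/3 - 1014/(-1106)) = √(197/3 - 1014*(-1/1106)) = √(197/3 + 507/553) = √(110462/1659) = √183256458/1659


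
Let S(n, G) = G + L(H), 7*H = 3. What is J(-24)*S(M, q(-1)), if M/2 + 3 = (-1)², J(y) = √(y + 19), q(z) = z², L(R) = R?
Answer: 10*I*√5/7 ≈ 3.1944*I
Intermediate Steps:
H = 3/7 (H = (⅐)*3 = 3/7 ≈ 0.42857)
J(y) = √(19 + y)
M = -4 (M = -6 + 2*(-1)² = -6 + 2*1 = -6 + 2 = -4)
S(n, G) = 3/7 + G (S(n, G) = G + 3/7 = 3/7 + G)
J(-24)*S(M, q(-1)) = √(19 - 24)*(3/7 + (-1)²) = √(-5)*(3/7 + 1) = (I*√5)*(10/7) = 10*I*√5/7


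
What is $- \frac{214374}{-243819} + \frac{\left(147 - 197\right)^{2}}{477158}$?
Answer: $\frac{17149969432}{19390031067} \approx 0.88447$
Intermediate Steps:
$- \frac{214374}{-243819} + \frac{\left(147 - 197\right)^{2}}{477158} = \left(-214374\right) \left(- \frac{1}{243819}\right) + \left(-50\right)^{2} \cdot \frac{1}{477158} = \frac{71458}{81273} + 2500 \cdot \frac{1}{477158} = \frac{71458}{81273} + \frac{1250}{238579} = \frac{17149969432}{19390031067}$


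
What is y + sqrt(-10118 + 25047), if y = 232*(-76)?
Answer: -17632 + sqrt(14929) ≈ -17510.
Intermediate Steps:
y = -17632
y + sqrt(-10118 + 25047) = -17632 + sqrt(-10118 + 25047) = -17632 + sqrt(14929)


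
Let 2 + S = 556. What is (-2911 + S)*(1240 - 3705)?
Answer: 5810005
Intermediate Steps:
S = 554 (S = -2 + 556 = 554)
(-2911 + S)*(1240 - 3705) = (-2911 + 554)*(1240 - 3705) = -2357*(-2465) = 5810005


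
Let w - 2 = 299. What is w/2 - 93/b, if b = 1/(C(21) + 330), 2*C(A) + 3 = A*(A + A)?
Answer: -71413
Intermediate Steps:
C(A) = -3/2 + A**2 (C(A) = -3/2 + (A*(A + A))/2 = -3/2 + (A*(2*A))/2 = -3/2 + (2*A**2)/2 = -3/2 + A**2)
w = 301 (w = 2 + 299 = 301)
b = 2/1539 (b = 1/((-3/2 + 21**2) + 330) = 1/((-3/2 + 441) + 330) = 1/(879/2 + 330) = 1/(1539/2) = 2/1539 ≈ 0.0012995)
w/2 - 93/b = 301/2 - 93/2/1539 = 301*(1/2) - 93*1539/2 = 301/2 - 143127/2 = -71413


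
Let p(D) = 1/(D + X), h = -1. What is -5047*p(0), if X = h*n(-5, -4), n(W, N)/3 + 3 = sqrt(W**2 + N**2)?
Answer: 5047/32 + 5047*sqrt(41)/96 ≈ 494.35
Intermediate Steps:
n(W, N) = -9 + 3*sqrt(N**2 + W**2) (n(W, N) = -9 + 3*sqrt(W**2 + N**2) = -9 + 3*sqrt(N**2 + W**2))
X = 9 - 3*sqrt(41) (X = -(-9 + 3*sqrt((-4)**2 + (-5)**2)) = -(-9 + 3*sqrt(16 + 25)) = -(-9 + 3*sqrt(41)) = 9 - 3*sqrt(41) ≈ -10.209)
p(D) = 1/(9 + D - 3*sqrt(41)) (p(D) = 1/(D + (9 - 3*sqrt(41))) = 1/(9 + D - 3*sqrt(41)))
-5047*p(0) = -5047/(9 + 0 - 3*sqrt(41)) = -5047/(9 - 3*sqrt(41))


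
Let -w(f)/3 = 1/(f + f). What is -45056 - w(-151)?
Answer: -13606915/302 ≈ -45056.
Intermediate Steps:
w(f) = -3/(2*f) (w(f) = -3/(f + f) = -3*1/(2*f) = -3/(2*f))
-45056 - w(-151) = -45056 - (-3)/(2*(-151)) = -45056 - (-3)*(-1)/(2*151) = -45056 - 1*3/302 = -45056 - 3/302 = -13606915/302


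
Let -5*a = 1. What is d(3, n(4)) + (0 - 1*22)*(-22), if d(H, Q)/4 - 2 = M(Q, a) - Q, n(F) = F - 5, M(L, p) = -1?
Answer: 492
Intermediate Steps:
a = -⅕ (a = -⅕*1 = -⅕ ≈ -0.20000)
n(F) = -5 + F
d(H, Q) = 4 - 4*Q (d(H, Q) = 8 + 4*(-1 - Q) = 8 + (-4 - 4*Q) = 4 - 4*Q)
d(3, n(4)) + (0 - 1*22)*(-22) = (4 - 4*(-5 + 4)) + (0 - 1*22)*(-22) = (4 - 4*(-1)) + (0 - 22)*(-22) = (4 + 4) - 22*(-22) = 8 + 484 = 492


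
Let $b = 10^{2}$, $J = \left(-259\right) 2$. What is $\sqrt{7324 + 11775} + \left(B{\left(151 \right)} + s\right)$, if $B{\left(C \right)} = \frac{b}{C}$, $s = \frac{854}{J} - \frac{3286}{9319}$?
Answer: $- \frac{69715891}{52065253} + \sqrt{19099} \approx 136.86$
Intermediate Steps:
$J = -518$
$b = 100$
$s = - \frac{690041}{344803}$ ($s = \frac{854}{-518} - \frac{3286}{9319} = 854 \left(- \frac{1}{518}\right) - \frac{3286}{9319} = - \frac{61}{37} - \frac{3286}{9319} = - \frac{690041}{344803} \approx -2.0013$)
$B{\left(C \right)} = \frac{100}{C}$
$\sqrt{7324 + 11775} + \left(B{\left(151 \right)} + s\right) = \sqrt{7324 + 11775} - \left(\frac{690041}{344803} - \frac{100}{151}\right) = \sqrt{19099} + \left(100 \cdot \frac{1}{151} - \frac{690041}{344803}\right) = \sqrt{19099} + \left(\frac{100}{151} - \frac{690041}{344803}\right) = \sqrt{19099} - \frac{69715891}{52065253} = - \frac{69715891}{52065253} + \sqrt{19099}$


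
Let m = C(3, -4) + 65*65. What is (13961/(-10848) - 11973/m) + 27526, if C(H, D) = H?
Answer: 315575137183/11466336 ≈ 27522.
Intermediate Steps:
m = 4228 (m = 3 + 65*65 = 3 + 4225 = 4228)
(13961/(-10848) - 11973/m) + 27526 = (13961/(-10848) - 11973/4228) + 27526 = (13961*(-1/10848) - 11973*1/4228) + 27526 = (-13961/10848 - 11973/4228) + 27526 = -47227553/11466336 + 27526 = 315575137183/11466336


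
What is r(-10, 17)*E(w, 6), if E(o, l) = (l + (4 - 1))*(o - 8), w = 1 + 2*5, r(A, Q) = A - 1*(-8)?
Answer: -54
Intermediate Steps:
r(A, Q) = 8 + A (r(A, Q) = A + 8 = 8 + A)
w = 11 (w = 1 + 10 = 11)
E(o, l) = (-8 + o)*(3 + l) (E(o, l) = (l + 3)*(-8 + o) = (3 + l)*(-8 + o) = (-8 + o)*(3 + l))
r(-10, 17)*E(w, 6) = (8 - 10)*(-24 - 8*6 + 3*11 + 6*11) = -2*(-24 - 48 + 33 + 66) = -2*27 = -54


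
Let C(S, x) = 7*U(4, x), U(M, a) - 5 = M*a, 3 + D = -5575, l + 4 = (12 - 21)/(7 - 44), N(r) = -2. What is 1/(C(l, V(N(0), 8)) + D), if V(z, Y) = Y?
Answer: -1/5319 ≈ -0.00018801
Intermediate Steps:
l = -139/37 (l = -4 + (12 - 21)/(7 - 44) = -4 - 9/(-37) = -4 - 9*(-1/37) = -4 + 9/37 = -139/37 ≈ -3.7568)
D = -5578 (D = -3 - 5575 = -5578)
U(M, a) = 5 + M*a
C(S, x) = 35 + 28*x (C(S, x) = 7*(5 + 4*x) = 35 + 28*x)
1/(C(l, V(N(0), 8)) + D) = 1/((35 + 28*8) - 5578) = 1/((35 + 224) - 5578) = 1/(259 - 5578) = 1/(-5319) = -1/5319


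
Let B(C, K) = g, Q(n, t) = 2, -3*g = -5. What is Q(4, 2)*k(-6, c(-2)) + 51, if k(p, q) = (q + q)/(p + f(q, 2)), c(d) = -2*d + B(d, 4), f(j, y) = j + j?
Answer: 221/4 ≈ 55.250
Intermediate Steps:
g = 5/3 (g = -1/3*(-5) = 5/3 ≈ 1.6667)
f(j, y) = 2*j
B(C, K) = 5/3
c(d) = 5/3 - 2*d (c(d) = -2*d + 5/3 = 5/3 - 2*d)
k(p, q) = 2*q/(p + 2*q) (k(p, q) = (q + q)/(p + 2*q) = (2*q)/(p + 2*q) = 2*q/(p + 2*q))
Q(4, 2)*k(-6, c(-2)) + 51 = 2*(2*(5/3 - 2*(-2))/(-6 + 2*(5/3 - 2*(-2)))) + 51 = 2*(2*(5/3 + 4)/(-6 + 2*(5/3 + 4))) + 51 = 2*(2*(17/3)/(-6 + 2*(17/3))) + 51 = 2*(2*(17/3)/(-6 + 34/3)) + 51 = 2*(2*(17/3)/(16/3)) + 51 = 2*(2*(17/3)*(3/16)) + 51 = 2*(17/8) + 51 = 17/4 + 51 = 221/4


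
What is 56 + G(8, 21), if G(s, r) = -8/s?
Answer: 55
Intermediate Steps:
56 + G(8, 21) = 56 - 8/8 = 56 - 8*⅛ = 56 - 1 = 55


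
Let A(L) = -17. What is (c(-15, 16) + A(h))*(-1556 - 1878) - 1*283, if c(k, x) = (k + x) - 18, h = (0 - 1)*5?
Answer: 116473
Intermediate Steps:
h = -5 (h = -1*5 = -5)
c(k, x) = -18 + k + x
(c(-15, 16) + A(h))*(-1556 - 1878) - 1*283 = ((-18 - 15 + 16) - 17)*(-1556 - 1878) - 1*283 = (-17 - 17)*(-3434) - 283 = -34*(-3434) - 283 = 116756 - 283 = 116473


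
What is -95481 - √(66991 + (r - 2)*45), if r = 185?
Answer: -95481 - √75226 ≈ -95755.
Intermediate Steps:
-95481 - √(66991 + (r - 2)*45) = -95481 - √(66991 + (185 - 2)*45) = -95481 - √(66991 + 183*45) = -95481 - √(66991 + 8235) = -95481 - √75226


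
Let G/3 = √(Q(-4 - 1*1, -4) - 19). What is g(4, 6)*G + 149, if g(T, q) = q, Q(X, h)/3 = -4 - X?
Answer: 149 + 72*I ≈ 149.0 + 72.0*I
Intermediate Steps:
Q(X, h) = -12 - 3*X (Q(X, h) = 3*(-4 - X) = -12 - 3*X)
G = 12*I (G = 3*√((-12 - 3*(-4 - 1*1)) - 19) = 3*√((-12 - 3*(-4 - 1)) - 19) = 3*√((-12 - 3*(-5)) - 19) = 3*√((-12 + 15) - 19) = 3*√(3 - 19) = 3*√(-16) = 3*(4*I) = 12*I ≈ 12.0*I)
g(4, 6)*G + 149 = 6*(12*I) + 149 = 72*I + 149 = 149 + 72*I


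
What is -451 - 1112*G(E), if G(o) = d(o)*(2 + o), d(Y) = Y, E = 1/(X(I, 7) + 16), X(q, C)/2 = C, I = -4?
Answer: -118433/225 ≈ -526.37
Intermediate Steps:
X(q, C) = 2*C
E = 1/30 (E = 1/(2*7 + 16) = 1/(14 + 16) = 1/30 ≈ 0.033333)
G(o) = o*(2 + o)
-451 - 1112*G(E) = -451 - 556*(2 + 1/30)/15 = -451 - 556*61/(15*30) = -451 - 1112*61/900 = -451 - 16958/225 = -118433/225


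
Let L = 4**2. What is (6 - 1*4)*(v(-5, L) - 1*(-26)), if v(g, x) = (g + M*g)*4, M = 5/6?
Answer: -64/3 ≈ -21.333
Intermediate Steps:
M = 5/6 (M = 5*(1/6) = 5/6 ≈ 0.83333)
L = 16
v(g, x) = 22*g/3 (v(g, x) = (g + 5*g/6)*4 = (11*g/6)*4 = 22*g/3)
(6 - 1*4)*(v(-5, L) - 1*(-26)) = (6 - 1*4)*((22/3)*(-5) - 1*(-26)) = (6 - 4)*(-110/3 + 26) = 2*(-32/3) = -64/3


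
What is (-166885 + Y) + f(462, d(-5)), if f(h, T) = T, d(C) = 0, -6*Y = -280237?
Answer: -721073/6 ≈ -1.2018e+5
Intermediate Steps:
Y = 280237/6 (Y = -1/6*(-280237) = 280237/6 ≈ 46706.)
(-166885 + Y) + f(462, d(-5)) = (-166885 + 280237/6) + 0 = -721073/6 + 0 = -721073/6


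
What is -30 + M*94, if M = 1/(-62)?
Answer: -977/31 ≈ -31.516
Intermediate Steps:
M = -1/62 ≈ -0.016129
-30 + M*94 = -30 - 1/62*94 = -30 - 47/31 = -977/31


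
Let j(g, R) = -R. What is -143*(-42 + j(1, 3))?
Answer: 6435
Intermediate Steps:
-143*(-42 + j(1, 3)) = -143*(-42 - 1*3) = -143*(-42 - 3) = -143*(-45) = 6435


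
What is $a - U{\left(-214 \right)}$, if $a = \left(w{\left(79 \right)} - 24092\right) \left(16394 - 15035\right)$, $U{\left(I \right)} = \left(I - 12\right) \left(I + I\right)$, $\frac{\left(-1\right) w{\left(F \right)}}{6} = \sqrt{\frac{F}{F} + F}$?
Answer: $-32837756 - 32616 \sqrt{5} \approx -3.2911 \cdot 10^{7}$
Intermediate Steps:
$w{\left(F \right)} = - 6 \sqrt{1 + F}$ ($w{\left(F \right)} = - 6 \sqrt{\frac{F}{F} + F} = - 6 \sqrt{1 + F}$)
$U{\left(I \right)} = 2 I \left(-12 + I\right)$ ($U{\left(I \right)} = \left(-12 + I\right) 2 I = 2 I \left(-12 + I\right)$)
$a = -32741028 - 32616 \sqrt{5}$ ($a = \left(- 6 \sqrt{1 + 79} - 24092\right) \left(16394 - 15035\right) = \left(- 6 \sqrt{80} - 24092\right) 1359 = \left(- 6 \cdot 4 \sqrt{5} - 24092\right) 1359 = \left(- 24 \sqrt{5} - 24092\right) 1359 = \left(-24092 - 24 \sqrt{5}\right) 1359 = -32741028 - 32616 \sqrt{5} \approx -3.2814 \cdot 10^{7}$)
$a - U{\left(-214 \right)} = \left(-32741028 - 32616 \sqrt{5}\right) - 2 \left(-214\right) \left(-12 - 214\right) = \left(-32741028 - 32616 \sqrt{5}\right) - 2 \left(-214\right) \left(-226\right) = \left(-32741028 - 32616 \sqrt{5}\right) - 96728 = -32837756 - 32616 \sqrt{5}$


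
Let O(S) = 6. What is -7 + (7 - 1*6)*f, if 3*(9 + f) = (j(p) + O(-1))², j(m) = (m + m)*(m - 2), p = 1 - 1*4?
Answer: 416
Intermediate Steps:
p = -3 (p = 1 - 4 = -3)
j(m) = 2*m*(-2 + m) (j(m) = (2*m)*(-2 + m) = 2*m*(-2 + m))
f = 423 (f = -9 + (2*(-3)*(-2 - 3) + 6)²/3 = -9 + (2*(-3)*(-5) + 6)²/3 = -9 + (30 + 6)²/3 = -9 + (⅓)*36² = -9 + (⅓)*1296 = -9 + 432 = 423)
-7 + (7 - 1*6)*f = -7 + (7 - 1*6)*423 = -7 + (7 - 6)*423 = -7 + 1*423 = -7 + 423 = 416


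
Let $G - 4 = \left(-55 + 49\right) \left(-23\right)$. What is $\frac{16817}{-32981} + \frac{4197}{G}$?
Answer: $\frac{136033243}{4683302} \approx 29.046$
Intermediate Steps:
$G = 142$ ($G = 4 + \left(-55 + 49\right) \left(-23\right) = 4 - -138 = 4 + 138 = 142$)
$\frac{16817}{-32981} + \frac{4197}{G} = \frac{16817}{-32981} + \frac{4197}{142} = 16817 \left(- \frac{1}{32981}\right) + 4197 \cdot \frac{1}{142} = - \frac{16817}{32981} + \frac{4197}{142} = \frac{136033243}{4683302}$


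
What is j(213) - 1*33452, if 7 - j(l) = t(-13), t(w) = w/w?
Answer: -33446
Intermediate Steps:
t(w) = 1
j(l) = 6 (j(l) = 7 - 1*1 = 7 - 1 = 6)
j(213) - 1*33452 = 6 - 1*33452 = 6 - 33452 = -33446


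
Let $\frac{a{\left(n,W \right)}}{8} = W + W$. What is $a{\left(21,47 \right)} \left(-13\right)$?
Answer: $-9776$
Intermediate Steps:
$a{\left(n,W \right)} = 16 W$ ($a{\left(n,W \right)} = 8 \left(W + W\right) = 8 \cdot 2 W = 16 W$)
$a{\left(21,47 \right)} \left(-13\right) = 16 \cdot 47 \left(-13\right) = 752 \left(-13\right) = -9776$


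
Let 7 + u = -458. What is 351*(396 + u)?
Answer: -24219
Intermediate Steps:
u = -465 (u = -7 - 458 = -465)
351*(396 + u) = 351*(396 - 465) = 351*(-69) = -24219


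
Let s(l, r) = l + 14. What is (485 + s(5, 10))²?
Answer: 254016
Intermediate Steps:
s(l, r) = 14 + l
(485 + s(5, 10))² = (485 + (14 + 5))² = (485 + 19)² = 504² = 254016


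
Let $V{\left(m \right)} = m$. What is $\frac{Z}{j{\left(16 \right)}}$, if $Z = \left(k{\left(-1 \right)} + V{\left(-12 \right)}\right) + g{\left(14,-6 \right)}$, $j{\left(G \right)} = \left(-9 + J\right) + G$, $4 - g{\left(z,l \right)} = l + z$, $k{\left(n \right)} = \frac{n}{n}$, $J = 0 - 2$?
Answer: $-3$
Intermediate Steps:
$J = -2$ ($J = 0 - 2 = -2$)
$k{\left(n \right)} = 1$
$g{\left(z,l \right)} = 4 - l - z$ ($g{\left(z,l \right)} = 4 - \left(l + z\right) = 4 - l - z$)
$j{\left(G \right)} = -11 + G$ ($j{\left(G \right)} = \left(-9 - 2\right) + G = -11 + G$)
$Z = -15$ ($Z = \left(1 - 12\right) - 4 = -11 + \left(4 + 6 - 14\right) = -11 - 4 = -15$)
$\frac{Z}{j{\left(16 \right)}} = - \frac{15}{-11 + 16} = - \frac{15}{5} = \left(-15\right) \frac{1}{5} = -3$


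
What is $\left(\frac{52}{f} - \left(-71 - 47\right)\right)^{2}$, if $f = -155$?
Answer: $\frac{332624644}{24025} \approx 13845.0$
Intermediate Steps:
$\left(\frac{52}{f} - \left(-71 - 47\right)\right)^{2} = \left(\frac{52}{-155} - \left(-71 - 47\right)\right)^{2} = \left(52 \left(- \frac{1}{155}\right) - \left(-71 - 47\right)\right)^{2} = \left(- \frac{52}{155} - -118\right)^{2} = \left(- \frac{52}{155} + 118\right)^{2} = \left(\frac{18238}{155}\right)^{2} = \frac{332624644}{24025}$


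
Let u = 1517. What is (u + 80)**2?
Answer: 2550409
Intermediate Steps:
(u + 80)**2 = (1517 + 80)**2 = 1597**2 = 2550409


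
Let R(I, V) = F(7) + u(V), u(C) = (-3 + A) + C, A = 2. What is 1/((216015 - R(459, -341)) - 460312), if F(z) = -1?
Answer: -1/243954 ≈ -4.0991e-6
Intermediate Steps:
u(C) = -1 + C (u(C) = (-3 + 2) + C = -1 + C)
R(I, V) = -2 + V (R(I, V) = -1 + (-1 + V) = -2 + V)
1/((216015 - R(459, -341)) - 460312) = 1/((216015 - (-2 - 341)) - 460312) = 1/((216015 - 1*(-343)) - 460312) = 1/((216015 + 343) - 460312) = 1/(216358 - 460312) = 1/(-243954) = -1/243954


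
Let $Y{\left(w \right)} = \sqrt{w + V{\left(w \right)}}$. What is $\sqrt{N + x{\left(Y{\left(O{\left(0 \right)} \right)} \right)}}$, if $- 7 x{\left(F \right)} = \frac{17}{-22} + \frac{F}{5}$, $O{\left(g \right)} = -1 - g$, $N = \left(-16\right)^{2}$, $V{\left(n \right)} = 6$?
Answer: $\frac{\sqrt{151847850 - 16940 \sqrt{5}}}{770} \approx 16.001$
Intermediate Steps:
$N = 256$
$Y{\left(w \right)} = \sqrt{6 + w}$ ($Y{\left(w \right)} = \sqrt{w + 6} = \sqrt{6 + w}$)
$x{\left(F \right)} = \frac{17}{154} - \frac{F}{35}$ ($x{\left(F \right)} = - \frac{\frac{17}{-22} + \frac{F}{5}}{7} = - \frac{17 \left(- \frac{1}{22}\right) + F \frac{1}{5}}{7} = - \frac{- \frac{17}{22} + \frac{F}{5}}{7} = \frac{17}{154} - \frac{F}{35}$)
$\sqrt{N + x{\left(Y{\left(O{\left(0 \right)} \right)} \right)}} = \sqrt{256 + \left(\frac{17}{154} - \frac{\sqrt{6 - 1}}{35}\right)} = \sqrt{256 + \left(\frac{17}{154} - \frac{\sqrt{5}}{35}\right)} = \sqrt{\frac{39441}{154} - \frac{\sqrt{5}}{35}}$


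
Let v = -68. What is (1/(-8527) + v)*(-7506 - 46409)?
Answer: 31261911855/8527 ≈ 3.6662e+6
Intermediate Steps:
(1/(-8527) + v)*(-7506 - 46409) = (1/(-8527) - 68)*(-7506 - 46409) = (-1/8527 - 68)*(-53915) = -579837/8527*(-53915) = 31261911855/8527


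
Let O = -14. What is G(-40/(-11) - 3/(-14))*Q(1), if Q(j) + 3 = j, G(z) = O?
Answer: 28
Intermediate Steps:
G(z) = -14
Q(j) = -3 + j
G(-40/(-11) - 3/(-14))*Q(1) = -14*(-3 + 1) = -14*(-2) = 28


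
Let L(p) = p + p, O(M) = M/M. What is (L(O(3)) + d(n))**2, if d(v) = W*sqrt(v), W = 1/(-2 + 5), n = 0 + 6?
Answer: (6 + sqrt(6))**2/9 ≈ 7.9327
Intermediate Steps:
O(M) = 1
n = 6
W = 1/3 ≈ 0.33333
L(p) = 2*p
d(v) = sqrt(v)/3
(L(O(3)) + d(n))**2 = (2*1 + sqrt(6)/3)**2 = (2 + sqrt(6)/3)**2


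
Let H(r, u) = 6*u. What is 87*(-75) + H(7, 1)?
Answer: -6519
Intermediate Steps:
87*(-75) + H(7, 1) = 87*(-75) + 6*1 = -6525 + 6 = -6519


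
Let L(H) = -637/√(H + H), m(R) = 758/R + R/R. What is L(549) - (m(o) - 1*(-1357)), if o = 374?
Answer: -254325/187 - 637*√122/366 ≈ -1379.3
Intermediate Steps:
m(R) = 1 + 758/R (m(R) = 758/R + 1 = 1 + 758/R)
L(H) = -637*√2/(2*√H)
L(549) - (m(o) - 1*(-1357)) = -637*√2/(2*√549) - ((758 + 374)/374 - 1*(-1357)) = -637*√2*√61/183/2 - ((1/374)*1132 + 1357) = -637*√122/366 - (566/187 + 1357) = -637*√122/366 - 1*254325/187 = -637*√122/366 - 254325/187 = -254325/187 - 637*√122/366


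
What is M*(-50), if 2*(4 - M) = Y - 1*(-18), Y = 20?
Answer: 750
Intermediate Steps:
M = -15 (M = 4 - (20 - 1*(-18))/2 = 4 - (20 + 18)/2 = 4 - 1/2*38 = 4 - 19 = -15)
M*(-50) = -15*(-50) = 750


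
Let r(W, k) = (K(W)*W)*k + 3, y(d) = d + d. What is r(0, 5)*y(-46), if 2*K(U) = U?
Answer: -276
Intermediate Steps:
K(U) = U/2
y(d) = 2*d
r(W, k) = 3 + k*W**2/2 (r(W, k) = ((W/2)*W)*k + 3 = (W**2/2)*k + 3 = k*W**2/2 + 3 = 3 + k*W**2/2)
r(0, 5)*y(-46) = (3 + (1/2)*5*0**2)*(2*(-46)) = (3 + (1/2)*5*0)*(-92) = (3 + 0)*(-92) = 3*(-92) = -276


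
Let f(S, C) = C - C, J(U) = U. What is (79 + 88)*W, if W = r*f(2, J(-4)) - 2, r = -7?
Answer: -334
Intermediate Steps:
f(S, C) = 0
W = -2 (W = -7*0 - 2 = 0 - 2 = -2)
(79 + 88)*W = (79 + 88)*(-2) = 167*(-2) = -334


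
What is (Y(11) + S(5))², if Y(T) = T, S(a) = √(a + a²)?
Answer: (11 + √30)² ≈ 271.50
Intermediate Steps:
(Y(11) + S(5))² = (11 + √(5*(1 + 5)))² = (11 + √(5*6))² = (11 + √30)²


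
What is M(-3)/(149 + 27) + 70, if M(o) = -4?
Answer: 3079/44 ≈ 69.977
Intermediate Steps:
M(-3)/(149 + 27) + 70 = -4/(149 + 27) + 70 = -4/176 + 70 = (1/176)*(-4) + 70 = -1/44 + 70 = 3079/44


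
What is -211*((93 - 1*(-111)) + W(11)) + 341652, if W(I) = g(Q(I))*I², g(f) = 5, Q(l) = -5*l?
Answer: 170953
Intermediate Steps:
W(I) = 5*I²
-211*((93 - 1*(-111)) + W(11)) + 341652 = -211*((93 - 1*(-111)) + 5*11²) + 341652 = -211*((93 + 111) + 5*121) + 341652 = -211*(204 + 605) + 341652 = -211*809 + 341652 = -170699 + 341652 = 170953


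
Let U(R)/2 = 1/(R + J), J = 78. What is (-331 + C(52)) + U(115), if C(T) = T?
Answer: -53845/193 ≈ -278.99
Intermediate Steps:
U(R) = 2/(78 + R) (U(R) = 2/(R + 78) = 2/(78 + R))
(-331 + C(52)) + U(115) = (-331 + 52) + 2/(78 + 115) = -279 + 2/193 = -53845/193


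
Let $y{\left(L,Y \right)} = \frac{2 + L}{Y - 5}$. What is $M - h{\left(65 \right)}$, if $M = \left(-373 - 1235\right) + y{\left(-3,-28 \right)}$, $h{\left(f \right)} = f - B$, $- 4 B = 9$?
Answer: $- \frac{221129}{132} \approx -1675.2$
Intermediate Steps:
$B = - \frac{9}{4}$ ($B = \left(- \frac{1}{4}\right) 9 = - \frac{9}{4} \approx -2.25$)
$h{\left(f \right)} = \frac{9}{4} + f$ ($h{\left(f \right)} = f - - \frac{9}{4} = f + \frac{9}{4} = \frac{9}{4} + f$)
$y{\left(L,Y \right)} = \frac{2 + L}{-5 + Y}$
$M = - \frac{53063}{33}$ ($M = \left(-373 - 1235\right) + \frac{2 - 3}{-5 - 28} = -1608 + \frac{1}{-33} \left(-1\right) = -1608 - - \frac{1}{33} = -1608 + \frac{1}{33} = - \frac{53063}{33} \approx -1608.0$)
$M - h{\left(65 \right)} = - \frac{53063}{33} - \left(\frac{9}{4} + 65\right) = - \frac{53063}{33} - \frac{269}{4} = - \frac{221129}{132}$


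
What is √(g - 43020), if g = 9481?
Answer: I*√33539 ≈ 183.14*I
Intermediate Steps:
√(g - 43020) = √(9481 - 43020) = √(-33539) = I*√33539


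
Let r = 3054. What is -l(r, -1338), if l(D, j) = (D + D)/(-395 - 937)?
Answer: 509/111 ≈ 4.5856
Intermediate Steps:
l(D, j) = -D/666 (l(D, j) = (2*D)/(-1332) = (2*D)*(-1/1332) = -D/666)
-l(r, -1338) = -(-1)*3054/666 = -1*(-509/111) = 509/111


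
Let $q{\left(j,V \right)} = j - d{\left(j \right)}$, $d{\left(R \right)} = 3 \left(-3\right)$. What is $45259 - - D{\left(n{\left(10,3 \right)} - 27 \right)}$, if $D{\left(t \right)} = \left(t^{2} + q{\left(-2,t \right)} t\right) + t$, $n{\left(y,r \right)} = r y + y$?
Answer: $45532$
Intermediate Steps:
$d{\left(R \right)} = -9$
$n{\left(y,r \right)} = y + r y$
$q{\left(j,V \right)} = 9 + j$ ($q{\left(j,V \right)} = j - -9 = j + 9 = 9 + j$)
$D{\left(t \right)} = t^{2} + 8 t$ ($D{\left(t \right)} = \left(t^{2} + \left(9 - 2\right) t\right) + t = \left(t^{2} + 7 t\right) + t = t^{2} + 8 t$)
$45259 - - D{\left(n{\left(10,3 \right)} - 27 \right)} = 45259 - - \left(10 \left(1 + 3\right) - 27\right) \left(8 - \left(27 - 10 \left(1 + 3\right)\right)\right) = 45259 - - \left(10 \cdot 4 - 27\right) \left(8 + \left(10 \cdot 4 - 27\right)\right) = 45259 - - \left(40 - 27\right) \left(8 + \left(40 - 27\right)\right) = 45259 - - 13 \left(8 + 13\right) = 45259 - - 13 \cdot 21 = 45259 - \left(-1\right) 273 = 45259 - -273 = 45259 + 273 = 45532$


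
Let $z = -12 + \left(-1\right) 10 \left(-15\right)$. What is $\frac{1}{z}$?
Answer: $\frac{1}{138} \approx 0.0072464$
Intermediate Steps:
$z = 138$ ($z = -12 - -150 = -12 + 150 = 138$)
$\frac{1}{z} = \frac{1}{138}$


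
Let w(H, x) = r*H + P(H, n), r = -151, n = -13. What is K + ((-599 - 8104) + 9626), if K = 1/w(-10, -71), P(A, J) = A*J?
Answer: 1513721/1640 ≈ 923.00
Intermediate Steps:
w(H, x) = -164*H (w(H, x) = -151*H + H*(-13) = -151*H - 13*H = -164*H)
K = 1/1640 (K = 1/(-164*(-10)) = 1/1640 ≈ 0.00060976)
K + ((-599 - 8104) + 9626) = 1/1640 + ((-599 - 8104) + 9626) = 1/1640 + (-8703 + 9626) = 1/1640 + 923 = 1513721/1640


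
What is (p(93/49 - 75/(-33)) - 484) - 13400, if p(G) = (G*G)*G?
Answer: -2162746654004/156590819 ≈ -13811.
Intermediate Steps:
p(G) = G**3 (p(G) = G**2*G = G**3)
(p(93/49 - 75/(-33)) - 484) - 13400 = ((93/49 - 75/(-33))**3 - 484) - 13400 = ((93*(1/49) - 75*(-1/33))**3 - 484) - 13400 = ((93/49 + 25/11)**3 - 484) - 13400 = ((2248/539)**3 - 484) - 13400 = (11360276992/156590819 - 484) - 13400 = -64429679404/156590819 - 13400 = -2162746654004/156590819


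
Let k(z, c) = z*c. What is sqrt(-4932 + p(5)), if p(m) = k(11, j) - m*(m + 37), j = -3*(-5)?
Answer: 3*I*sqrt(553) ≈ 70.548*I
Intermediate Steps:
j = 15
k(z, c) = c*z
p(m) = 165 - m*(37 + m) (p(m) = 15*11 - m*(m + 37) = 165 - m*(37 + m))
sqrt(-4932 + p(5)) = sqrt(-4932 + (165 - 1*5**2 - 37*5)) = sqrt(-4932 + (165 - 1*25 - 185)) = sqrt(-4932 + (165 - 25 - 185)) = sqrt(-4932 - 45) = sqrt(-4977) = 3*I*sqrt(553)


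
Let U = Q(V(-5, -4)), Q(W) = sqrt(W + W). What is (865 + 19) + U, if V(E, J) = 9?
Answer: 884 + 3*sqrt(2) ≈ 888.24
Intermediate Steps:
Q(W) = sqrt(2)*sqrt(W) (Q(W) = sqrt(2*W) = sqrt(2)*sqrt(W))
U = 3*sqrt(2) (U = sqrt(2)*sqrt(9) = sqrt(2)*3 = 3*sqrt(2) ≈ 4.2426)
(865 + 19) + U = (865 + 19) + 3*sqrt(2) = 884 + 3*sqrt(2)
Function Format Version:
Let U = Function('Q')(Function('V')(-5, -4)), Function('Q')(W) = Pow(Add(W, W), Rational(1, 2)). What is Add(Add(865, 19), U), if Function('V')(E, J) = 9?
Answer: Add(884, Mul(3, Pow(2, Rational(1, 2)))) ≈ 888.24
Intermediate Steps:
Function('Q')(W) = Mul(Pow(2, Rational(1, 2)), Pow(W, Rational(1, 2))) (Function('Q')(W) = Pow(Mul(2, W), Rational(1, 2)) = Mul(Pow(2, Rational(1, 2)), Pow(W, Rational(1, 2))))
U = Mul(3, Pow(2, Rational(1, 2))) (U = Mul(Pow(2, Rational(1, 2)), Pow(9, Rational(1, 2))) = Mul(Pow(2, Rational(1, 2)), 3) = Mul(3, Pow(2, Rational(1, 2))) ≈ 4.2426)
Add(Add(865, 19), U) = Add(Add(865, 19), Mul(3, Pow(2, Rational(1, 2)))) = Add(884, Mul(3, Pow(2, Rational(1, 2))))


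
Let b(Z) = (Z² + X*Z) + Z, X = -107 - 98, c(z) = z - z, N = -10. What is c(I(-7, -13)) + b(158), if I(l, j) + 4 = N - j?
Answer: -7268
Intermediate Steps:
I(l, j) = -14 - j (I(l, j) = -4 + (-10 - j) = -14 - j)
c(z) = 0
X = -205
b(Z) = Z² - 204*Z (b(Z) = (Z² - 205*Z) + Z = Z² - 204*Z)
c(I(-7, -13)) + b(158) = 0 + 158*(-204 + 158) = 0 + 158*(-46) = 0 - 7268 = -7268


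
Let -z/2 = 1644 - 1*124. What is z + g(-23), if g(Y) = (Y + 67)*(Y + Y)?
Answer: -5064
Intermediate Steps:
g(Y) = 2*Y*(67 + Y) (g(Y) = (67 + Y)*(2*Y) = 2*Y*(67 + Y))
z = -3040 (z = -2*(1644 - 1*124) = -2*(1644 - 124) = -2*1520 = -3040)
z + g(-23) = -3040 + 2*(-23)*(67 - 23) = -3040 + 2*(-23)*44 = -3040 - 2024 = -5064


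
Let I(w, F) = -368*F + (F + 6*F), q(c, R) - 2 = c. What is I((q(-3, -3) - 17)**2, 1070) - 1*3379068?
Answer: -3765338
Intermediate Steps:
q(c, R) = 2 + c
I(w, F) = -361*F (I(w, F) = -368*F + 7*F = -361*F)
I((q(-3, -3) - 17)**2, 1070) - 1*3379068 = -361*1070 - 1*3379068 = -386270 - 3379068 = -3765338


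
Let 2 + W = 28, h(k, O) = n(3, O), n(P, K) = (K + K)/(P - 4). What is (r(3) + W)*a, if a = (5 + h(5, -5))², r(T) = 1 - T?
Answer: 5400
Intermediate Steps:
n(P, K) = 2*K/(-4 + P) (n(P, K) = (2*K)/(-4 + P) = 2*K/(-4 + P))
h(k, O) = -2*O (h(k, O) = 2*O/(-4 + 3) = 2*O/(-1) = 2*O*(-1) = -2*O)
W = 26 (W = -2 + 28 = 26)
a = 225 (a = (5 - 2*(-5))² = (5 + 10)² = 15² = 225)
(r(3) + W)*a = ((1 - 1*3) + 26)*225 = ((1 - 3) + 26)*225 = (-2 + 26)*225 = 24*225 = 5400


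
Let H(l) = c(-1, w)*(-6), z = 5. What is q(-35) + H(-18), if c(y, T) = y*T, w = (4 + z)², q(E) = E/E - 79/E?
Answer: 17124/35 ≈ 489.26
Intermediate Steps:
q(E) = 1 - 79/E
w = 81 (w = (4 + 5)² = 9² = 81)
c(y, T) = T*y
H(l) = 486 (H(l) = (81*(-1))*(-6) = -81*(-6) = 486)
q(-35) + H(-18) = (-79 - 35)/(-35) + 486 = -1/35*(-114) + 486 = 114/35 + 486 = 17124/35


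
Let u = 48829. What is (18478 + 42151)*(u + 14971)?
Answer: 3868130200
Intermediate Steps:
(18478 + 42151)*(u + 14971) = (18478 + 42151)*(48829 + 14971) = 60629*63800 = 3868130200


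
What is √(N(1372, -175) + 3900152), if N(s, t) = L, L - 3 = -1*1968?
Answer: √3898187 ≈ 1974.4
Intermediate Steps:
L = -1965 (L = 3 - 1*1968 = 3 - 1968 = -1965)
N(s, t) = -1965
√(N(1372, -175) + 3900152) = √(-1965 + 3900152) = √3898187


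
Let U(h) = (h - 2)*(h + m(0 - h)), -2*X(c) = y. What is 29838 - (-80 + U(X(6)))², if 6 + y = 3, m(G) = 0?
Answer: 373079/16 ≈ 23317.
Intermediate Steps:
y = -3 (y = -6 + 3 = -3)
X(c) = 3/2 (X(c) = -½*(-3) = 3/2)
U(h) = h*(-2 + h) (U(h) = (h - 2)*(h + 0) = (-2 + h)*h = h*(-2 + h))
29838 - (-80 + U(X(6)))² = 29838 - (-80 + 3*(-2 + 3/2)/2)² = 29838 - (-80 + (3/2)*(-½))² = 29838 - (-80 - ¾)² = 29838 - (-323/4)² = 29838 - 1*104329/16 = 29838 - 104329/16 = 373079/16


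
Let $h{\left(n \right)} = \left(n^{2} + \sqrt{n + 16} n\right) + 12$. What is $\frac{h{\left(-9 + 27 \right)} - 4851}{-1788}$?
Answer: $\frac{1505}{596} - \frac{3 \sqrt{34}}{298} \approx 2.4665$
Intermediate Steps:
$h{\left(n \right)} = 12 + n^{2} + n \sqrt{16 + n}$ ($h{\left(n \right)} = \left(n^{2} + \sqrt{16 + n} n\right) + 12 = \left(n^{2} + n \sqrt{16 + n}\right) + 12 = 12 + n^{2} + n \sqrt{16 + n}$)
$\frac{h{\left(-9 + 27 \right)} - 4851}{-1788} = \frac{\left(12 + \left(-9 + 27\right)^{2} + \left(-9 + 27\right) \sqrt{16 + \left(-9 + 27\right)}\right) - 4851}{-1788} = \left(\left(12 + 18^{2} + 18 \sqrt{16 + 18}\right) - 4851\right) \left(- \frac{1}{1788}\right) = \left(\left(12 + 324 + 18 \sqrt{34}\right) - 4851\right) \left(- \frac{1}{1788}\right) = \left(\left(336 + 18 \sqrt{34}\right) - 4851\right) \left(- \frac{1}{1788}\right) = \left(-4515 + 18 \sqrt{34}\right) \left(- \frac{1}{1788}\right) = \frac{1505}{596} - \frac{3 \sqrt{34}}{298}$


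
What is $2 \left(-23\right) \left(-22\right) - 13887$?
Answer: $-12875$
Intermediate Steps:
$2 \left(-23\right) \left(-22\right) - 13887 = \left(-46\right) \left(-22\right) - 13887 = 1012 - 13887 = -12875$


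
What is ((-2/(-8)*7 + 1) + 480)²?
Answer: 3728761/16 ≈ 2.3305e+5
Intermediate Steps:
((-2/(-8)*7 + 1) + 480)² = ((-2*(-⅛)*7 + 1) + 480)² = (((¼)*7 + 1) + 480)² = ((7/4 + 1) + 480)² = (11/4 + 480)² = (1931/4)² = 3728761/16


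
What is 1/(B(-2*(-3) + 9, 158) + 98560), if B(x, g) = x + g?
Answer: 1/98733 ≈ 1.0128e-5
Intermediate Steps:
B(x, g) = g + x
1/(B(-2*(-3) + 9, 158) + 98560) = 1/((158 + (-2*(-3) + 9)) + 98560) = 1/((158 + (6 + 9)) + 98560) = 1/((158 + 15) + 98560) = 1/(173 + 98560) = 1/98733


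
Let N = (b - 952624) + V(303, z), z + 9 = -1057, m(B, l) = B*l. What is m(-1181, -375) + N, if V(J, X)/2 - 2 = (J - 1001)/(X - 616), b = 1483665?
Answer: 819067418/841 ≈ 9.7392e+5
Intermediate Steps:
z = -1066 (z = -9 - 1057 = -1066)
V(J, X) = 4 + 2*(-1001 + J)/(-616 + X) (V(J, X) = 4 + 2*((J - 1001)/(X - 616)) = 4 + 2*((-1001 + J)/(-616 + X)) = 4 + 2*(-1001 + J)/(-616 + X))
N = 446609543/841 (N = (1483665 - 952624) + 2*(-2233 + 303 + 2*(-1066))/(-616 - 1066) = 531041 + 2*(-2233 + 303 - 2132)/(-1682) = 531041 + 2*(-1/1682)*(-4062) = 531041 + 4062/841 = 446609543/841 ≈ 5.3105e+5)
m(-1181, -375) + N = -1181*(-375) + 446609543/841 = 442875 + 446609543/841 = 819067418/841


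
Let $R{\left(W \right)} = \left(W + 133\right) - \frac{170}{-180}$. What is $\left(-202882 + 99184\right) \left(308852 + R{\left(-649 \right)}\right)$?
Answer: $-31973924465$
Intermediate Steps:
$R{\left(W \right)} = \frac{2411}{18} + W$ ($R{\left(W \right)} = \left(133 + W\right) - - \frac{17}{18} = \left(133 + W\right) + \frac{17}{18} = \frac{2411}{18} + W$)
$\left(-202882 + 99184\right) \left(308852 + R{\left(-649 \right)}\right) = \left(-202882 + 99184\right) \left(308852 + \left(\frac{2411}{18} - 649\right)\right) = - 103698 \left(308852 - \frac{9271}{18}\right) = \left(-103698\right) \frac{5550065}{18} = -31973924465$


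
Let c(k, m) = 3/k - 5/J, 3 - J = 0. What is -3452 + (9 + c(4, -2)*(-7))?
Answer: -41239/12 ≈ -3436.6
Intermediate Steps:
J = 3 (J = 3 - 1*0 = 3 + 0 = 3)
c(k, m) = -5/3 + 3/k (c(k, m) = 3/k - 5/3 = -5/3 + 3/k)
-3452 + (9 + c(4, -2)*(-7)) = -3452 + (9 + (-5/3 + 3/4)*(-7)) = -3452 + (9 - 11/12*(-7)) = -3452 + (9 + 77/12) = -3452 + 185/12 = -41239/12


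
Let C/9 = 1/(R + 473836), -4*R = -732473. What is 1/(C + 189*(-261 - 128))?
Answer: -875939/64399911207 ≈ -1.3602e-5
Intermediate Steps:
R = 732473/4 (R = -1/4*(-732473) = 732473/4 ≈ 1.8312e+5)
C = 12/875939 (C = 9/(732473/4 + 473836) = 9/(2627817/4) = 9*(4/2627817) = 12/875939 ≈ 1.3700e-5)
1/(C + 189*(-261 - 128)) = 1/(12/875939 + 189*(-261 - 128)) = 1/(12/875939 + 189*(-389)) = 1/(12/875939 - 73521) = 1/(-64399911207/875939) = -875939/64399911207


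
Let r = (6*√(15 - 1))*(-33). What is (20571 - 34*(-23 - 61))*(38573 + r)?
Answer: 903649671 - 4638546*√14 ≈ 8.8629e+8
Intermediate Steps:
r = -198*√14 (r = (6*√14)*(-33) = -198*√14 ≈ -740.85)
(20571 - 34*(-23 - 61))*(38573 + r) = (20571 - 34*(-23 - 61))*(38573 - 198*√14) = (20571 - 34*(-84))*(38573 - 198*√14) = (20571 + 2856)*(38573 - 198*√14) = 23427*(38573 - 198*√14) = 903649671 - 4638546*√14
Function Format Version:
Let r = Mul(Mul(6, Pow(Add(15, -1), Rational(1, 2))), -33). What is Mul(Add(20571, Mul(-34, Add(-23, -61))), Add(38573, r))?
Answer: Add(903649671, Mul(-4638546, Pow(14, Rational(1, 2)))) ≈ 8.8629e+8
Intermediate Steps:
r = Mul(-198, Pow(14, Rational(1, 2))) (r = Mul(Mul(6, Pow(14, Rational(1, 2))), -33) = Mul(-198, Pow(14, Rational(1, 2))) ≈ -740.85)
Mul(Add(20571, Mul(-34, Add(-23, -61))), Add(38573, r)) = Mul(Add(20571, Mul(-34, Add(-23, -61))), Add(38573, Mul(-198, Pow(14, Rational(1, 2))))) = Mul(Add(20571, Mul(-34, -84)), Add(38573, Mul(-198, Pow(14, Rational(1, 2))))) = Mul(Add(20571, 2856), Add(38573, Mul(-198, Pow(14, Rational(1, 2))))) = Mul(23427, Add(38573, Mul(-198, Pow(14, Rational(1, 2))))) = Add(903649671, Mul(-4638546, Pow(14, Rational(1, 2))))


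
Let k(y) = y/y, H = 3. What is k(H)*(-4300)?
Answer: -4300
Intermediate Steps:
k(y) = 1
k(H)*(-4300) = 1*(-4300) = -4300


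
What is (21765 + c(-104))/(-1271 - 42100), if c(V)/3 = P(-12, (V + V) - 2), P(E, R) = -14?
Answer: -7241/14457 ≈ -0.50086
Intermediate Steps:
c(V) = -42 (c(V) = 3*(-14) = -42)
(21765 + c(-104))/(-1271 - 42100) = (21765 - 42)/(-1271 - 42100) = 21723/(-43371) = 21723*(-1/43371) = -7241/14457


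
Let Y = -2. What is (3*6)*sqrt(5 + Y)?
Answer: 18*sqrt(3) ≈ 31.177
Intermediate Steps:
(3*6)*sqrt(5 + Y) = (3*6)*sqrt(5 - 2) = 18*sqrt(3)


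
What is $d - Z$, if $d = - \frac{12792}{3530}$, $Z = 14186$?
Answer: $- \frac{25044686}{1765} \approx -14190.0$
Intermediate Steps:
$d = - \frac{6396}{1765}$ ($d = \left(-12792\right) \frac{1}{3530} = - \frac{6396}{1765} \approx -3.6238$)
$d - Z = - \frac{6396}{1765} - 14186 = - \frac{25044686}{1765}$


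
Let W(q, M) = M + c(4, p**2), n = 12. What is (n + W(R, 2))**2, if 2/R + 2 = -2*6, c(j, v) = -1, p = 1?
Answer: 169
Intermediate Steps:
R = -1/7 (R = 2/(-2 - 2*6) = 2/(-2 - 12) = 2/(-14) = 2*(-1/14) = -1/7 ≈ -0.14286)
W(q, M) = -1 + M (W(q, M) = M - 1 = -1 + M)
(n + W(R, 2))**2 = (12 + (-1 + 2))**2 = (12 + 1)**2 = 13**2 = 169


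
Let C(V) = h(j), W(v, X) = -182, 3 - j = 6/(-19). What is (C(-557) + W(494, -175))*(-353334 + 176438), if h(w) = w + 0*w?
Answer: 600561920/19 ≈ 3.1609e+7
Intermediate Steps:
j = 63/19 (j = 3 - 6/(-19) = 3 - 6*(-1)/19 = 3 - 1*(-6/19) = 3 + 6/19 = 63/19 ≈ 3.3158)
h(w) = w (h(w) = w + 0 = w)
C(V) = 63/19
(C(-557) + W(494, -175))*(-353334 + 176438) = (63/19 - 182)*(-353334 + 176438) = -3395/19*(-176896) = 600561920/19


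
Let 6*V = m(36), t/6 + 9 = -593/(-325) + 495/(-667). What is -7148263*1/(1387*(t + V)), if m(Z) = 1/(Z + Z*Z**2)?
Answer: 434113653147197400/4001468627794211 ≈ 108.49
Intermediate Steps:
t = -10297914/216775 (t = -54 + 6*(-593/(-325) + 495/(-667)) = -54 + 6*(-593*(-1/325) + 495*(-1/667)) = -54 + 6*(593/325 - 495/667) = -54 + 6*(234656/216775) = -54 + 1407936/216775 = -10297914/216775 ≈ -47.505)
m(Z) = 1/(Z + Z**3)
V = 1/280152 (V = 1/(6*(36 + 36**3)) = 1/(6*(36 + 46656)) = (1/6)/46692 = (1/6)*(1/46692) = 1/280152 ≈ 3.5695e-6)
-7148263*1/(1387*(t + V)) = -7148263*1/(1387*(-10297914/216775 + 1/280152)) = -7148263/((-2884980986153/60729949800*1387)) = -7148263/(-4001468627794211/60729949800) = -7148263*(-60729949800/4001468627794211) = 434113653147197400/4001468627794211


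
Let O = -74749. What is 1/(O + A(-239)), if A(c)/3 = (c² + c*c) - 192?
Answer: 1/267401 ≈ 3.7397e-6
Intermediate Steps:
A(c) = -576 + 6*c² (A(c) = 3*((c² + c*c) - 192) = 3*((c² + c²) - 192) = 3*(2*c² - 192) = 3*(-192 + 2*c²) = -576 + 6*c²)
1/(O + A(-239)) = 1/(-74749 + (-576 + 6*(-239)²)) = 1/(-74749 + (-576 + 6*57121)) = 1/(-74749 + (-576 + 342726)) = 1/(-74749 + 342150) = 1/267401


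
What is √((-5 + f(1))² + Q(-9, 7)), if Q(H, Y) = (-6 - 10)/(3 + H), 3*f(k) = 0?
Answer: √249/3 ≈ 5.2599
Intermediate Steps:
f(k) = 0 (f(k) = (⅓)*0 = 0)
Q(H, Y) = -16/(3 + H)
√((-5 + f(1))² + Q(-9, 7)) = √((-5 + 0)² - 16/(3 - 9)) = √((-5)² - 16/(-6)) = √(25 - 16*(-⅙)) = √(25 + 8/3) = √(83/3) = √249/3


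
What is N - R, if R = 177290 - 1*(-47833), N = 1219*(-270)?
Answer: -554253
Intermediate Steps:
N = -329130
R = 225123 (R = 177290 + 47833 = 225123)
N - R = -329130 - 1*225123 = -329130 - 225123 = -554253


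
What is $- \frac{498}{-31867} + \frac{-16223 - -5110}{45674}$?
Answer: $- \frac{331392319}{1455493358} \approx -0.22768$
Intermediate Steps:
$- \frac{498}{-31867} + \frac{-16223 - -5110}{45674} = \left(-498\right) \left(- \frac{1}{31867}\right) + \left(-16223 + 5110\right) \frac{1}{45674} = \frac{498}{31867} - \frac{11113}{45674} = - \frac{331392319}{1455493358}$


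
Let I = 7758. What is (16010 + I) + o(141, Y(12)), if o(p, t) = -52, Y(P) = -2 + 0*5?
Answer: 23716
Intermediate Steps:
Y(P) = -2 (Y(P) = -2 + 0 = -2)
(16010 + I) + o(141, Y(12)) = (16010 + 7758) - 52 = 23768 - 52 = 23716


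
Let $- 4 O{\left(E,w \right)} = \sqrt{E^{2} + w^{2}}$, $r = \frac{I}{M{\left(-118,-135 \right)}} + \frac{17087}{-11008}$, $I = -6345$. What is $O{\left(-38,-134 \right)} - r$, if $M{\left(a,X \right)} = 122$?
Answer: $\frac{35965187}{671488} - \frac{5 \sqrt{194}}{2} \approx 18.739$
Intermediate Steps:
$r = - \frac{35965187}{671488}$ ($r = - \frac{6345}{122} + \frac{17087}{-11008} = \left(-6345\right) \frac{1}{122} + 17087 \left(- \frac{1}{11008}\right) = - \frac{6345}{122} - \frac{17087}{11008} = - \frac{35965187}{671488} \approx -53.56$)
$O{\left(E,w \right)} = - \frac{\sqrt{E^{2} + w^{2}}}{4}$
$O{\left(-38,-134 \right)} - r = - \frac{\sqrt{\left(-38\right)^{2} + \left(-134\right)^{2}}}{4} - - \frac{35965187}{671488} = - \frac{\sqrt{1444 + 17956}}{4} + \frac{35965187}{671488} = - \frac{\sqrt{19400}}{4} + \frac{35965187}{671488} = - \frac{10 \sqrt{194}}{4} + \frac{35965187}{671488} = - \frac{5 \sqrt{194}}{2} + \frac{35965187}{671488} = \frac{35965187}{671488} - \frac{5 \sqrt{194}}{2}$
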